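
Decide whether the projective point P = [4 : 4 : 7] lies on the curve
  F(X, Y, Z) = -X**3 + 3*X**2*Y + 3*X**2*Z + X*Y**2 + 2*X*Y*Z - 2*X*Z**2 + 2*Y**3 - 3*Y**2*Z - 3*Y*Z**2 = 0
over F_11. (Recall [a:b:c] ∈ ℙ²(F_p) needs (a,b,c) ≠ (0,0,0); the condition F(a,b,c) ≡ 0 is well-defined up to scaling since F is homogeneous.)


F(4,4,7) ≡ 4 (mod 11); P is NOT on the curve.

Evaluate F(4, 4, 7) term-by-term (mod 11).
  -X**3 ↦ -1·64·1·1 = -64
  3*X**2*Y ↦ 3·16·4·1 = 192
  3*X**2*Z ↦ 3·16·1·7 = 336
  X*Y**2 ↦ 1·4·16·1 = 64
  2*X*Y*Z ↦ 2·4·4·7 = 224
  -2*X*Z**2 ↦ -2·4·1·49 = -392
  2*Y**3 ↦ 2·1·64·1 = 128
  -3*Y**2*Z ↦ -3·1·16·7 = -336
  -3*Y*Z**2 ↦ -3·1·4·49 = -588
Sum: F(4, 4, 7) = (-64) + (192) + (336) + (64) + (224) + (-392) + (128) + (-336) + (-588) = -436.
Reducing mod 11: -436 ≡ 4 (mod 11).
Since F(a, b, c) ≡ 4 ≠ 0 (mod 11), P does NOT lie on the curve.


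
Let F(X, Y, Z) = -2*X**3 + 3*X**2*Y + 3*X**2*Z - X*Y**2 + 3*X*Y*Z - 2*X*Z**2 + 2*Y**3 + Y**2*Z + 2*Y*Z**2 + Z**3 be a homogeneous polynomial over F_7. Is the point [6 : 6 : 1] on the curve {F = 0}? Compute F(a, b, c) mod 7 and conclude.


F(6,6,1) ≡ 6 (mod 7); P is NOT on the curve.

Evaluate F(6, 6, 1) term-by-term (mod 7).
  -2*X**3 ↦ -2·216·1·1 = -432
  3*X**2*Y ↦ 3·36·6·1 = 648
  3*X**2*Z ↦ 3·36·1·1 = 108
  -X*Y**2 ↦ -1·6·36·1 = -216
  3*X*Y*Z ↦ 3·6·6·1 = 108
  -2*X*Z**2 ↦ -2·6·1·1 = -12
  2*Y**3 ↦ 2·1·216·1 = 432
  Y**2*Z ↦ 1·1·36·1 = 36
  2*Y*Z**2 ↦ 2·1·6·1 = 12
  Z**3 ↦ 1·1·1·1 = 1
Sum: F(6, 6, 1) = (-432) + (648) + (108) + (-216) + (108) + (-12) + (432) + (36) + (12) + (1) = 685.
Reducing mod 7: 685 ≡ 6 (mod 7).
Since F(a, b, c) ≡ 6 ≠ 0 (mod 7), P does NOT lie on the curve.


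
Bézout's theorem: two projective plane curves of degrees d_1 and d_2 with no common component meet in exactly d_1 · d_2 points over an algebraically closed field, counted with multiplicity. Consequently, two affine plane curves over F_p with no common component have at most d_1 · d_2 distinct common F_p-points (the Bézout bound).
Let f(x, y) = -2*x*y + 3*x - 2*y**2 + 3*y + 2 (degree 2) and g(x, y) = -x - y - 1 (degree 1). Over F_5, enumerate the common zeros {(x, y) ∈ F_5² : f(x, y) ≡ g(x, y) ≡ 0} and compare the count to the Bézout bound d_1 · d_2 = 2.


Common zeros: {(1, 3)}; count = 1; Bézout bound = 2.

deg(f) = 2, deg(g) = 1, so Bézout bound = 2.
Scan x ∈ F_5. For each x, list the y ∈ F_5 with f(x, y) ≡ 0 and those with g(x, y) ≡ 0 (mod 5); the common zeros in that column are the intersection.
  x = 0: f ≡ 0 at y ∈ {2}; g ≡ 0 at y ∈ {4}; common: ∅.
  x = 1: f ≡ 0 at y ∈ {0, 3}; g ≡ 0 at y ∈ {3}; common: {3}.
  x = 2: f ≡ 0 at y ∈ {1}; g ≡ 0 at y ∈ {2}; common: ∅.
  x = 3: f ≡ 0 at y ∈ ∅; g ≡ 0 at y ∈ {1}; common: ∅.
  x = 4: f ≡ 0 at y ∈ ∅; g ≡ 0 at y ∈ {0}; common: ∅.
Collecting: common zeros = {(1, 3)}, so the count is 1.
Comparison with the Bézout bound: 1 ≤ 2 = deg(f)·deg(g), as expected for curves with no common component (the affine F_5-count falls short of the bound because intersections may lie at infinity, over extension fields, or carry multiplicity).


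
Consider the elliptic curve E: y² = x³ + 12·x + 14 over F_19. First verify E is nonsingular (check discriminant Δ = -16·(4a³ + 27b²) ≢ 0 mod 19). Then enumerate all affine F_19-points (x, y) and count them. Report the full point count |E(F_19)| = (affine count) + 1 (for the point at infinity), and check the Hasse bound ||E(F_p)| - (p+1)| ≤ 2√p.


Affine points = {(3, 1), (3, 18), (5, 3), (5, 16), (6, 6), (6, 13), (7, 2), (7, 17), (12, 9), (12, 10), (13, 7), (13, 12), (14, 0), (15, 4), (15, 15), (17, 1), (17, 18), (18, 1), (18, 18)}; affine count = 19; |E(F_19)| = 20.

Discriminant check: Δ ∝ 4a³ + 27b² = 4·12³ + 27·14² = 4·1728 + 27·196 ≡ 6 (mod 19). Nonzero ⇒ E is nonsingular.
For each x ∈ F_19, compute rhs = x³ + 12·x + 14 mod 19, then count y ∈ F_19 with y² ≡ rhs.
  x = 0: rhs = 14, matching y values: none (0 points).
  x = 1: rhs = 8, matching y values: none (0 points).
  x = 2: rhs = 8, matching y values: none (0 points).
  x = 3: rhs = 1, matching y values: 1, 18 (2 points).
  x = 4: rhs = 12, matching y values: none (0 points).
  x = 5: rhs = 9, matching y values: 3, 16 (2 points).
  x = 6: rhs = 17, matching y values: 6, 13 (2 points).
  x = 7: rhs = 4, matching y values: 2, 17 (2 points).
  x = 8: rhs = 14, matching y values: none (0 points).
  x = 9: rhs = 15, matching y values: none (0 points).
  x = 10: rhs = 13, matching y values: none (0 points).
  x = 11: rhs = 14, matching y values: none (0 points).
  x = 12: rhs = 5, matching y values: 9, 10 (2 points).
  x = 13: rhs = 11, matching y values: 7, 12 (2 points).
  x = 14: rhs = 0, matching y values: 0 (1 points).
  x = 15: rhs = 16, matching y values: 4, 15 (2 points).
  x = 16: rhs = 8, matching y values: none (0 points).
  x = 17: rhs = 1, matching y values: 1, 18 (2 points).
  x = 18: rhs = 1, matching y values: 1, 18 (2 points).
Total affine count: 19.
Full point count |E(F_19)| = 19 + 1 = 20.
Hasse bound: |20 − (19+1)| = |0| = 0 ≤ 2√19 ≈ 8.7178 ✓.


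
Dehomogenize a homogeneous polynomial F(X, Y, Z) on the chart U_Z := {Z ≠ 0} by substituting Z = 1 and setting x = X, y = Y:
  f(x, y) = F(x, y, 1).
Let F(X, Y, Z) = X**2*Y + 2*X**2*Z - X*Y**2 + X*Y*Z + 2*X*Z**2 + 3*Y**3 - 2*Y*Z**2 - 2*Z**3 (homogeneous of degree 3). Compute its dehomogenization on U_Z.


f(x, y) = x**2*y + 2*x**2 - x*y**2 + x*y + 2*x + 3*y**3 - 2*y - 2

On U_Z we set Z = 1. Each monomial c·X^i·Y^j·Z^k in F becomes c·x^i·y^j·1^k = c·x^i·y^j.
Substituting Z = 1: F(X, Y, 1) = x**2*y + 2*x**2 - x*y**2 + x*y + 2*x + 3*y**3 - 2*y - 2.
Note: deg(f) ≤ deg(F) = 3; strict inequality happens when F is divisible by Z (lost terms).


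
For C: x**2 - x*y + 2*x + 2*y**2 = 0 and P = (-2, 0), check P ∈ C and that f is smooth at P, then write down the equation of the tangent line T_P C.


Tangent line at P: -2*x + 2*y - 4 = 0.

Step 1: f(-2, 0) = 0, so P lies on C.
Step 2: partial derivatives
  f_x(x, y) = 2*x - y + 2, f_y(x, y) = -x + 4*y.
  f_x(P) = -2, f_y(P) = 2 (gradient nonzero, so P is smooth).
Step 3: tangent line at P: -2·(x − -2) + 2·(y − 0) = 0.
Expanding: -2*x + 2*y - 4 = 0.


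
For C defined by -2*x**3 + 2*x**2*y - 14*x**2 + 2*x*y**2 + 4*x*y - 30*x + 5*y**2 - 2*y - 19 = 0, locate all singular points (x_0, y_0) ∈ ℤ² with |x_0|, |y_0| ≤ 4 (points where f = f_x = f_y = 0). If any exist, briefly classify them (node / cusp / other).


Singular points: {(-2, 1)}; classification: cusp.

Compute partial derivatives:
  f_x = -6*x**2 + 4*x*y - 28*x + 2*y**2 + 4*y - 30.
  f_y = 2*x**2 + 4*x*y + 4*x + 10*y - 2.
Scan x_0 ∈ {−4, ..., 4}. For each x_0, f_y(x_0, y) is a polynomial in y; find its integer roots y ∈ {−4, ..., 4}, then test f_x and f at those candidates.
  x = -4: f_y(-4, y) = 14 - 6*y; no integer root y with |y| ≤ 4.
  x = -3: f_y(-3, y) = 4 - 2*y; vanishes at y ∈ {2}. (-3, 2): f_x = -8 ≠ 0.
  x = -2: f_y(-2, y) = 2*y - 2; vanishes at y ∈ {1}. (-2, 1): f_x = 0, f = 0 — SINGULAR.
  x = -1: f_y(-1, y) = 6*y - 4; no integer root y with |y| ≤ 4.
  x = 0: f_y(0, y) = 10*y - 2; no integer root y with |y| ≤ 4.
  x = 1: f_y(1, y) = 14*y + 4; no integer root y with |y| ≤ 4.
  x = 2: f_y(2, y) = 18*y + 14; no integer root y with |y| ≤ 4.
  x = 3: f_y(3, y) = 22*y + 28; no integer root y with |y| ≤ 4.
  x = 4: f_y(4, y) = 26*y + 46; no integer root y with |y| ≤ 4.
Only singular point on the grid: (-2, 1).
Classify: substitute x = -2 + u, y = 1 + v and expand: f = -2*u**3 + 2*u**2*v + 2*u*v**2 + v**2.
No constant or linear terms (consistent with a singular point). Quadratic part: v**2. Cubic part: -2*u**3 + 2*u**2*v + 2*u*v**2.
The quadratic part v**2 is a perfect square, so there is a single (double) tangent line v = 0, i.e. y = 1. Restricting the cubic part to that line (v = 0) leaves -2*u**3 ≠ 0, so f is not divisible by v and the branch is v² ≈ 2*u**3 to lowest order — this is a cusp.
Classification: cusp.


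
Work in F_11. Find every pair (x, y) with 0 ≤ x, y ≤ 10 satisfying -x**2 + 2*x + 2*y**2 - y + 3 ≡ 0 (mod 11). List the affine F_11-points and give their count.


Affine F_11-points: {(3, 0), (3, 6), (5, 1), (5, 5), (6, 8), (6, 9), (7, 8), (7, 9), (8, 1), (8, 5), (10, 0), (10, 6)}; count = 12.

For each of the 121 pairs (x, y) ∈ F_11², evaluate f(x, y) mod 11. Record the zeros.
  x = 0: [0↦3, 1↦4, 2↦9, 3↦7, 4↦9, 5↦4, 6↦3, 7↦6, 8↦2, 9↦2, 10↦6]  zeros at y ∈ ∅
  x = 1: [0↦4, 1↦5, 2↦10, 3↦8, 4↦10, 5↦5, 6↦4, 7↦7, 8↦3, 9↦3, 10↦7]  zeros at y ∈ ∅
  x = 2: [0↦3, 1↦4, 2↦9, 3↦7, 4↦9, 5↦4, 6↦3, 7↦6, 8↦2, 9↦2, 10↦6]  zeros at y ∈ ∅
  x = 3: [0↦0, 1↦1, 2↦6, 3↦4, 4↦6, 5↦1, 6↦0, 7↦3, 8↦10, 9↦10, 10↦3]  zeros at y ∈ {0, 6}
  x = 4: [0↦6, 1↦7, 2↦1, 3↦10, 4↦1, 5↦7, 6↦6, 7↦9, 8↦5, 9↦5, 10↦9]  zeros at y ∈ ∅
  x = 5: [0↦10, 1↦0, 2↦5, 3↦3, 4↦5, 5↦0, 6↦10, 7↦2, 8↦9, 9↦9, 10↦2]  zeros at y ∈ {1, 5}
  x = 6: [0↦1, 1↦2, 2↦7, 3↦5, 4↦7, 5↦2, 6↦1, 7↦4, 8↦0, 9↦0, 10↦4]  zeros at y ∈ {8, 9}
  x = 7: [0↦1, 1↦2, 2↦7, 3↦5, 4↦7, 5↦2, 6↦1, 7↦4, 8↦0, 9↦0, 10↦4]  zeros at y ∈ {8, 9}
  x = 8: [0↦10, 1↦0, 2↦5, 3↦3, 4↦5, 5↦0, 6↦10, 7↦2, 8↦9, 9↦9, 10↦2]  zeros at y ∈ {1, 5}
  x = 9: [0↦6, 1↦7, 2↦1, 3↦10, 4↦1, 5↦7, 6↦6, 7↦9, 8↦5, 9↦5, 10↦9]  zeros at y ∈ ∅
  x = 10: [0↦0, 1↦1, 2↦6, 3↦4, 4↦6, 5↦1, 6↦0, 7↦3, 8↦10, 9↦10, 10↦3]  zeros at y ∈ {0, 6}
Collecting zeros: affine points = {(3, 0), (3, 6), (5, 1), (5, 5), (6, 8), (6, 9), (7, 8), (7, 9), (8, 1), (8, 5), (10, 0), (10, 6)}.
Total count |C(F_11)_aff| = 12.


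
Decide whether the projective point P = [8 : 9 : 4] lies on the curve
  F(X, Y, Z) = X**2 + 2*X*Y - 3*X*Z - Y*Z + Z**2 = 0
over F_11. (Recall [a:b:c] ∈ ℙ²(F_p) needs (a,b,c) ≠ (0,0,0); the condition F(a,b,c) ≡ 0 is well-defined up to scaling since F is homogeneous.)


F(8,9,4) ≡ 4 (mod 11); P is NOT on the curve.

Evaluate F(8, 9, 4) term-by-term (mod 11).
  X**2 ↦ 1·64·1·1 = 64
  2*X*Y ↦ 2·8·9·1 = 144
  -3*X*Z ↦ -3·8·1·4 = -96
  -Y*Z ↦ -1·1·9·4 = -36
  Z**2 ↦ 1·1·1·16 = 16
Sum: F(8, 9, 4) = (64) + (144) + (-96) + (-36) + (16) = 92.
Reducing mod 11: 92 ≡ 4 (mod 11).
Since F(a, b, c) ≡ 4 ≠ 0 (mod 11), P does NOT lie on the curve.


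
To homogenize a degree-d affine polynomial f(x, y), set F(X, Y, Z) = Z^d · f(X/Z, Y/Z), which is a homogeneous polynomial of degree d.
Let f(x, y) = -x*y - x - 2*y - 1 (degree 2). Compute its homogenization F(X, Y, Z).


F(X, Y, Z) = -X*Y - X*Z - 2*Y*Z - Z**2

deg(f) = 2.
Substitute x = X/Z, y = Y/Z into f, then multiply by Z^2.
  monomial -1·x^1·y^1 ↦ -1·X^1·Y^1·Z^0.
  monomial -1·x^1·y^0 ↦ -1·X^1·Y^0·Z^1.
  monomial -2·x^0·y^1 ↦ -2·X^0·Y^1·Z^1.
  monomial -1·x^0·y^0 ↦ -1·X^0·Y^0·Z^2.
Collecting: F(X, Y, Z) = -X*Y - X*Z - 2*Y*Z - Z**2.


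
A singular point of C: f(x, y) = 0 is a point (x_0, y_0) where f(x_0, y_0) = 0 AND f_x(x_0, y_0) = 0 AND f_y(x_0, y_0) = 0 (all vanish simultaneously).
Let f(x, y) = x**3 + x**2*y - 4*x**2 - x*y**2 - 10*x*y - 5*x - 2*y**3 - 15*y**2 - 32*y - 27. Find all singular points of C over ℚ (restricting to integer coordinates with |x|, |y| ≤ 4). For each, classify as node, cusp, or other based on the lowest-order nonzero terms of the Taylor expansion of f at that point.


Singular points: {(2, -3)}; classification: node.

Compute partial derivatives:
  f_x = 3*x**2 + 2*x*y - 8*x - y**2 - 10*y - 5.
  f_y = x**2 - 2*x*y - 10*x - 6*y**2 - 30*y - 32.
Scan x_0 ∈ {−4, ..., 4}. For each x_0, f_y(x_0, y) is a polynomial in y; find its integer roots y ∈ {−4, ..., 4}, then test f_x and f at those candidates.
  x = -4: f_y(-4, y) = -6*y**2 - 22*y + 24; no integer root y with |y| ≤ 4.
  x = -3: f_y(-3, y) = -6*y**2 - 24*y + 7; no integer root y with |y| ≤ 4.
  x = -2: f_y(-2, y) = -6*y**2 - 26*y - 8; vanishes at y ∈ {-4}. (-2, -4): f_x = 63 ≠ 0.
  x = -1: f_y(-1, y) = -6*y**2 - 28*y - 21; no integer root y with |y| ≤ 4.
  x = 0: f_y(0, y) = -6*y**2 - 30*y - 32; no integer root y with |y| ≤ 4.
  x = 1: f_y(1, y) = -6*y**2 - 32*y - 41; no integer root y with |y| ≤ 4.
  x = 2: f_y(2, y) = -6*y**2 - 34*y - 48; vanishes at y ∈ {-3}. (2, -3): f_x = 0, f = 0 — SINGULAR.
  x = 3: f_y(3, y) = -6*y**2 - 36*y - 53; no integer root y with |y| ≤ 4.
  x = 4: f_y(4, y) = -6*y**2 - 38*y - 56; vanishes at y ∈ {-4}. (4, -4): f_x = 3 ≠ 0.
Only singular point on the grid: (2, -3).
Classify: substitute x = 2 + u, y = -3 + v and expand: f = u**3 + u**2*v - u**2 - u*v**2 - 2*v**3 + v**2.
No constant or linear terms (consistent with a singular point). Quadratic part: -u**2 + v**2. Cubic part: u**3 + u**2*v - u*v**2 - 2*v**3.
The quadratic part v**2 - u**2 = (v − u)(v + u) splits into two distinct linear factors, so there are two distinct tangent lines y − -3 = ±(x − 2) — this is a node (ordinary double point).
Classification: node.


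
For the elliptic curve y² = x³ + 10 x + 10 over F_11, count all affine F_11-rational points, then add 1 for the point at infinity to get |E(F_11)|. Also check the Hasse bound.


Affine points = {(2, 4), (2, 7), (3, 1), (3, 10), (4, 2), (4, 9), (5, 3), (5, 8), (6, 0), (7, 4), (7, 7), (9, 2), (9, 9)}; affine count = 13; |E(F_11)| = 14.

Discriminant check: Δ ∝ 4a³ + 27b² = 4·10³ + 27·10² = 4·1000 + 27·100 ≡ 1 (mod 11). Nonzero ⇒ E is nonsingular.
For each x ∈ F_11, compute rhs = x³ + 10·x + 10 mod 11, then count y ∈ F_11 with y² ≡ rhs.
  x = 0: rhs = 10, matching y values: none (0 points).
  x = 1: rhs = 10, matching y values: none (0 points).
  x = 2: rhs = 5, matching y values: 4, 7 (2 points).
  x = 3: rhs = 1, matching y values: 1, 10 (2 points).
  x = 4: rhs = 4, matching y values: 2, 9 (2 points).
  x = 5: rhs = 9, matching y values: 3, 8 (2 points).
  x = 6: rhs = 0, matching y values: 0 (1 points).
  x = 7: rhs = 5, matching y values: 4, 7 (2 points).
  x = 8: rhs = 8, matching y values: none (0 points).
  x = 9: rhs = 4, matching y values: 2, 9 (2 points).
  x = 10: rhs = 10, matching y values: none (0 points).
Total affine count: 13.
Full point count |E(F_11)| = 13 + 1 = 14.
Hasse bound: |14 − (11+1)| = |2| = 2 ≤ 2√11 ≈ 6.6332 ✓.


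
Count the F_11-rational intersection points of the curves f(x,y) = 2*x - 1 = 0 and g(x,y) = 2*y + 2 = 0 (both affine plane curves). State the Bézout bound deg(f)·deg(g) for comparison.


Common zeros: {(6, 10)}; count = 1; Bézout bound = 1.

deg(f) = 1, deg(g) = 1, so Bézout bound = 1.
Scan x ∈ F_11. For each x, list the y ∈ F_11 with f(x, y) ≡ 0 and those with g(x, y) ≡ 0 (mod 11); the common zeros in that column are the intersection.
  x = 0: f ≡ 0 at y ∈ ∅; g ≡ 0 at y ∈ {10}; common: ∅.
  x = 1: f ≡ 0 at y ∈ ∅; g ≡ 0 at y ∈ {10}; common: ∅.
  x = 2: f ≡ 0 at y ∈ ∅; g ≡ 0 at y ∈ {10}; common: ∅.
  x = 3: f ≡ 0 at y ∈ ∅; g ≡ 0 at y ∈ {10}; common: ∅.
  x = 4: f ≡ 0 at y ∈ ∅; g ≡ 0 at y ∈ {10}; common: ∅.
  x = 5: f ≡ 0 at y ∈ ∅; g ≡ 0 at y ∈ {10}; common: ∅.
  x = 6: f ≡ 0 at y ∈ {0, 1, 2, 3, 4, 5, 6, 7, 8, 9, 10}; g ≡ 0 at y ∈ {10}; common: {10}.
  x = 7: f ≡ 0 at y ∈ ∅; g ≡ 0 at y ∈ {10}; common: ∅.
  x = 8: f ≡ 0 at y ∈ ∅; g ≡ 0 at y ∈ {10}; common: ∅.
  x = 9: f ≡ 0 at y ∈ ∅; g ≡ 0 at y ∈ {10}; common: ∅.
  x = 10: f ≡ 0 at y ∈ ∅; g ≡ 0 at y ∈ {10}; common: ∅.
Collecting: common zeros = {(6, 10)}, so the count is 1.
Comparison with the Bézout bound: 1 ≤ 1 = deg(f)·deg(g), as expected for curves with no common component (the bound is attained).


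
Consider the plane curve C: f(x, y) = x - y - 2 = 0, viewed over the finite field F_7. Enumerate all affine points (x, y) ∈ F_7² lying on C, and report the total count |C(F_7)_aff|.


Affine F_7-points: {(0, 5), (1, 6), (2, 0), (3, 1), (4, 2), (5, 3), (6, 4)}; count = 7.

For each of the 49 pairs (x, y) ∈ F_7², evaluate f(x, y) mod 7. Record the zeros.
  x = 0: [0↦5, 1↦4, 2↦3, 3↦2, 4↦1, 5↦0, 6↦6]  zeros at y ∈ {5}
  x = 1: [0↦6, 1↦5, 2↦4, 3↦3, 4↦2, 5↦1, 6↦0]  zeros at y ∈ {6}
  x = 2: [0↦0, 1↦6, 2↦5, 3↦4, 4↦3, 5↦2, 6↦1]  zeros at y ∈ {0}
  x = 3: [0↦1, 1↦0, 2↦6, 3↦5, 4↦4, 5↦3, 6↦2]  zeros at y ∈ {1}
  x = 4: [0↦2, 1↦1, 2↦0, 3↦6, 4↦5, 5↦4, 6↦3]  zeros at y ∈ {2}
  x = 5: [0↦3, 1↦2, 2↦1, 3↦0, 4↦6, 5↦5, 6↦4]  zeros at y ∈ {3}
  x = 6: [0↦4, 1↦3, 2↦2, 3↦1, 4↦0, 5↦6, 6↦5]  zeros at y ∈ {4}
Collecting zeros: affine points = {(0, 5), (1, 6), (2, 0), (3, 1), (4, 2), (5, 3), (6, 4)}.
Total count |C(F_7)_aff| = 7.


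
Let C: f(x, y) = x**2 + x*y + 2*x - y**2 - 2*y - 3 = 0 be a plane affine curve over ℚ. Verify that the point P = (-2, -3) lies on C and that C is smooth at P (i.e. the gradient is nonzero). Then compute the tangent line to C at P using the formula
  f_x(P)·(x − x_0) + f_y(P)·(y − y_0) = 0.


Tangent line at P: -5*x + 2*y - 4 = 0.

Step 1: f(-2, -3) = 0, so P lies on C.
Step 2: partial derivatives
  f_x(x, y) = 2*x + y + 2, f_y(x, y) = x - 2*y - 2.
  f_x(P) = -5, f_y(P) = 2 (gradient nonzero, so P is smooth).
Step 3: tangent line at P: -5·(x − -2) + 2·(y − -3) = 0.
Expanding: -5*x + 2*y - 4 = 0.


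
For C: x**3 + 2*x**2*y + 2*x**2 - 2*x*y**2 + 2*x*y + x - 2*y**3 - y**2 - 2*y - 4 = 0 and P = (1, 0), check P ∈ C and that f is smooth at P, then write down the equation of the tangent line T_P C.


Tangent line at P: 8*x + 2*y - 8 = 0.

Step 1: f(1, 0) = 0, so P lies on C.
Step 2: partial derivatives
  f_x(x, y) = 3*x**2 + 4*x*y + 4*x - 2*y**2 + 2*y + 1, f_y(x, y) = 2*x**2 - 4*x*y + 2*x - 6*y**2 - 2*y - 2.
  f_x(P) = 8, f_y(P) = 2 (gradient nonzero, so P is smooth).
Step 3: tangent line at P: 8·(x − 1) + 2·(y − 0) = 0.
Expanding: 8*x + 2*y - 8 = 0.


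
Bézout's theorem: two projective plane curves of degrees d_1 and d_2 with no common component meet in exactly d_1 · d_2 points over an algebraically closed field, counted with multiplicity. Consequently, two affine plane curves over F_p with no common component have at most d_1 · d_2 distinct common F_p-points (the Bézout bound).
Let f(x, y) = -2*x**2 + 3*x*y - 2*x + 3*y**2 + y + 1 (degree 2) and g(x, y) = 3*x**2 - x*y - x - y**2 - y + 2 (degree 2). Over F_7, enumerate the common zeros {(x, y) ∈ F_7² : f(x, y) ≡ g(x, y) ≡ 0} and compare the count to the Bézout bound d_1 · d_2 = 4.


Common zeros: ∅; count = 0; Bézout bound = 4.

deg(f) = 2, deg(g) = 2, so Bézout bound = 4.
Scan x ∈ F_7. For each x, list the y ∈ F_7 with f(x, y) ≡ 0 and those with g(x, y) ≡ 0 (mod 7); the common zeros in that column are the intersection.
  x = 0: f ≡ 0 at y ∈ ∅; g ≡ 0 at y ∈ {1, 5}; common: ∅.
  x = 1: f ≡ 0 at y ∈ ∅; g ≡ 0 at y ∈ ∅; common: ∅.
  x = 2: f ≡ 0 at y ∈ ∅; g ≡ 0 at y ∈ {5, 6}; common: ∅.
  x = 3: f ≡ 0 at y ∈ ∅; g ≡ 0 at y ∈ {1, 2}; common: ∅.
  x = 4: f ≡ 0 at y ∈ {6}; g ≡ 0 at y ∈ ∅; common: ∅.
  x = 5: f ≡ 0 at y ∈ ∅; g ≡ 0 at y ∈ {2, 6}; common: ∅.
  x = 6: f ≡ 0 at y ∈ ∅; g ≡ 0 at y ∈ ∅; common: ∅.
Collecting: common zeros = ∅, so the count is 0.
Comparison with the Bézout bound: 0 ≤ 4 = deg(f)·deg(g), as expected for curves with no common component (the affine F_7-count falls short of the bound because intersections may lie at infinity, over extension fields, or carry multiplicity).


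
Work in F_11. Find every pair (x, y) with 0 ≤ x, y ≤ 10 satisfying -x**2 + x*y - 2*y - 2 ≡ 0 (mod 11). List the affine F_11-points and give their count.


Affine F_11-points: {(0, 10), (1, 8), (3, 0), (4, 9), (5, 9), (6, 4), (7, 8), (8, 0), (9, 4), (10, 10)}; count = 10.

For each of the 121 pairs (x, y) ∈ F_11², evaluate f(x, y) mod 11. Record the zeros.
  x = 0: [0↦9, 1↦7, 2↦5, 3↦3, 4↦1, 5↦10, 6↦8, 7↦6, 8↦4, 9↦2, 10↦0]  zeros at y ∈ {10}
  x = 1: [0↦8, 1↦7, 2↦6, 3↦5, 4↦4, 5↦3, 6↦2, 7↦1, 8↦0, 9↦10, 10↦9]  zeros at y ∈ {8}
  x = 2: [0↦5, 1↦5, 2↦5, 3↦5, 4↦5, 5↦5, 6↦5, 7↦5, 8↦5, 9↦5, 10↦5]  zeros at y ∈ ∅
  x = 3: [0↦0, 1↦1, 2↦2, 3↦3, 4↦4, 5↦5, 6↦6, 7↦7, 8↦8, 9↦9, 10↦10]  zeros at y ∈ {0}
  x = 4: [0↦4, 1↦6, 2↦8, 3↦10, 4↦1, 5↦3, 6↦5, 7↦7, 8↦9, 9↦0, 10↦2]  zeros at y ∈ {9}
  x = 5: [0↦6, 1↦9, 2↦1, 3↦4, 4↦7, 5↦10, 6↦2, 7↦5, 8↦8, 9↦0, 10↦3]  zeros at y ∈ {9}
  x = 6: [0↦6, 1↦10, 2↦3, 3↦7, 4↦0, 5↦4, 6↦8, 7↦1, 8↦5, 9↦9, 10↦2]  zeros at y ∈ {4}
  x = 7: [0↦4, 1↦9, 2↦3, 3↦8, 4↦2, 5↦7, 6↦1, 7↦6, 8↦0, 9↦5, 10↦10]  zeros at y ∈ {8}
  x = 8: [0↦0, 1↦6, 2↦1, 3↦7, 4↦2, 5↦8, 6↦3, 7↦9, 8↦4, 9↦10, 10↦5]  zeros at y ∈ {0}
  x = 9: [0↦5, 1↦1, 2↦8, 3↦4, 4↦0, 5↦7, 6↦3, 7↦10, 8↦6, 9↦2, 10↦9]  zeros at y ∈ {4}
  x = 10: [0↦8, 1↦5, 2↦2, 3↦10, 4↦7, 5↦4, 6↦1, 7↦9, 8↦6, 9↦3, 10↦0]  zeros at y ∈ {10}
Collecting zeros: affine points = {(0, 10), (1, 8), (3, 0), (4, 9), (5, 9), (6, 4), (7, 8), (8, 0), (9, 4), (10, 10)}.
Total count |C(F_11)_aff| = 10.


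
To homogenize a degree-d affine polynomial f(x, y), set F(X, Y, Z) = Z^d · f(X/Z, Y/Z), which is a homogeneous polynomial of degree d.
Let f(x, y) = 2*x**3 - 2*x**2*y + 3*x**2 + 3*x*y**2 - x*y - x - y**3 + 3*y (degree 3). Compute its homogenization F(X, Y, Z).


F(X, Y, Z) = 2*X**3 - 2*X**2*Y + 3*X**2*Z + 3*X*Y**2 - X*Y*Z - X*Z**2 - Y**3 + 3*Y*Z**2

deg(f) = 3.
Substitute x = X/Z, y = Y/Z into f, then multiply by Z^3.
  monomial 2·x^3·y^0 ↦ 2·X^3·Y^0·Z^0.
  monomial -2·x^2·y^1 ↦ -2·X^2·Y^1·Z^0.
  monomial 3·x^2·y^0 ↦ 3·X^2·Y^0·Z^1.
  monomial 3·x^1·y^2 ↦ 3·X^1·Y^2·Z^0.
  monomial -1·x^1·y^1 ↦ -1·X^1·Y^1·Z^1.
  monomial -1·x^1·y^0 ↦ -1·X^1·Y^0·Z^2.
  monomial -1·x^0·y^3 ↦ -1·X^0·Y^3·Z^0.
  monomial 3·x^0·y^1 ↦ 3·X^0·Y^1·Z^2.
Collecting: F(X, Y, Z) = 2*X**3 - 2*X**2*Y + 3*X**2*Z + 3*X*Y**2 - X*Y*Z - X*Z**2 - Y**3 + 3*Y*Z**2.


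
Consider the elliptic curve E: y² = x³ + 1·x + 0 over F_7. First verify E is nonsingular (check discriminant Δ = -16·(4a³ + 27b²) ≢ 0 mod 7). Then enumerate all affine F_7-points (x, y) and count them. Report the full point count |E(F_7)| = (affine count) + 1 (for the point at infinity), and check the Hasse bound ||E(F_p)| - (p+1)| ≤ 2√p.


Affine points = {(0, 0), (1, 3), (1, 4), (3, 3), (3, 4), (5, 2), (5, 5)}; affine count = 7; |E(F_7)| = 8.

Discriminant check: Δ ∝ 4a³ + 27b² = 4·1³ + 27·0² = 4·1 + 27·0 ≡ 4 (mod 7). Nonzero ⇒ E is nonsingular.
For each x ∈ F_7, compute rhs = x³ + 1·x + 0 mod 7, then count y ∈ F_7 with y² ≡ rhs.
  x = 0: rhs = 0, matching y values: 0 (1 points).
  x = 1: rhs = 2, matching y values: 3, 4 (2 points).
  x = 2: rhs = 3, matching y values: none (0 points).
  x = 3: rhs = 2, matching y values: 3, 4 (2 points).
  x = 4: rhs = 5, matching y values: none (0 points).
  x = 5: rhs = 4, matching y values: 2, 5 (2 points).
  x = 6: rhs = 5, matching y values: none (0 points).
Total affine count: 7.
Full point count |E(F_7)| = 7 + 1 = 8.
Hasse bound: |8 − (7+1)| = |0| = 0 ≤ 2√7 ≈ 5.2915 ✓.


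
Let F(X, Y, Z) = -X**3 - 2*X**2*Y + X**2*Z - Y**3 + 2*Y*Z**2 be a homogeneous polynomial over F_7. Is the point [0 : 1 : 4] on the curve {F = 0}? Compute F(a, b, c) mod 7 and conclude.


F(0,1,4) ≡ 3 (mod 7); P is NOT on the curve.

Evaluate F(0, 1, 4) term-by-term (mod 7).
  -X**3 ↦ -1·0·1·1 = 0
  -2*X**2*Y ↦ -2·0·1·1 = 0
  X**2*Z ↦ 1·0·1·4 = 0
  -Y**3 ↦ -1·1·1·1 = -1
  2*Y*Z**2 ↦ 2·1·1·16 = 32
Sum: F(0, 1, 4) = (0) + (0) + (0) + (-1) + (32) = 31.
Reducing mod 7: 31 ≡ 3 (mod 7).
Since F(a, b, c) ≡ 3 ≠ 0 (mod 7), P does NOT lie on the curve.


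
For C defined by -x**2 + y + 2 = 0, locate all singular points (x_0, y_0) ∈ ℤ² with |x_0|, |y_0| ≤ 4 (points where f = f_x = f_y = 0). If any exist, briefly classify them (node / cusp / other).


No singular points in the scanned grid; C is smooth there.

Compute partial derivatives:
  f_x = -2*x.
  f_y = 1.
f_y = 1 is a nonzero constant, so f_y never vanishes: no point (x, y) can satisfy f = f_x = f_y = 0. In particular no (x, y) ∈ {−4, ..., 4}² is singular; the curve is smooth.


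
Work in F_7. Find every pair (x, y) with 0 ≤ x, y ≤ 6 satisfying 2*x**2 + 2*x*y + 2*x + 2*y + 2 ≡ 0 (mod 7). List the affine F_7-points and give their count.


Affine F_7-points: {(0, 6), (1, 2), (2, 0), (3, 2), (4, 0), (5, 3)}; count = 6.

For each of the 49 pairs (x, y) ∈ F_7², evaluate f(x, y) mod 7. Record the zeros.
  x = 0: [0↦2, 1↦4, 2↦6, 3↦1, 4↦3, 5↦5, 6↦0]  zeros at y ∈ {6}
  x = 1: [0↦6, 1↦3, 2↦0, 3↦4, 4↦1, 5↦5, 6↦2]  zeros at y ∈ {2}
  x = 2: [0↦0, 1↦6, 2↦5, 3↦4, 4↦3, 5↦2, 6↦1]  zeros at y ∈ {0}
  x = 3: [0↦5, 1↦6, 2↦0, 3↦1, 4↦2, 5↦3, 6↦4]  zeros at y ∈ {2}
  x = 4: [0↦0, 1↦3, 2↦6, 3↦2, 4↦5, 5↦1, 6↦4]  zeros at y ∈ {0}
  x = 5: [0↦6, 1↦4, 2↦2, 3↦0, 4↦5, 5↦3, 6↦1]  zeros at y ∈ {3}
  x = 6: [0↦2, 1↦2, 2↦2, 3↦2, 4↦2, 5↦2, 6↦2]  zeros at y ∈ ∅
Collecting zeros: affine points = {(0, 6), (1, 2), (2, 0), (3, 2), (4, 0), (5, 3)}.
Total count |C(F_7)_aff| = 6.


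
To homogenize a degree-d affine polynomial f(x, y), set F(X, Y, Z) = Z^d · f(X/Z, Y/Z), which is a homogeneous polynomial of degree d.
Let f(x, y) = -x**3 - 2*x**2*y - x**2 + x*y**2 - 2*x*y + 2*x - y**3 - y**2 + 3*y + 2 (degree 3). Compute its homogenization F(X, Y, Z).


F(X, Y, Z) = -X**3 - 2*X**2*Y - X**2*Z + X*Y**2 - 2*X*Y*Z + 2*X*Z**2 - Y**3 - Y**2*Z + 3*Y*Z**2 + 2*Z**3

deg(f) = 3.
Substitute x = X/Z, y = Y/Z into f, then multiply by Z^3.
  monomial -1·x^3·y^0 ↦ -1·X^3·Y^0·Z^0.
  monomial -2·x^2·y^1 ↦ -2·X^2·Y^1·Z^0.
  monomial -1·x^2·y^0 ↦ -1·X^2·Y^0·Z^1.
  monomial 1·x^1·y^2 ↦ 1·X^1·Y^2·Z^0.
  monomial -2·x^1·y^1 ↦ -2·X^1·Y^1·Z^1.
  monomial 2·x^1·y^0 ↦ 2·X^1·Y^0·Z^2.
  monomial -1·x^0·y^3 ↦ -1·X^0·Y^3·Z^0.
  monomial -1·x^0·y^2 ↦ -1·X^0·Y^2·Z^1.
  monomial 3·x^0·y^1 ↦ 3·X^0·Y^1·Z^2.
  monomial 2·x^0·y^0 ↦ 2·X^0·Y^0·Z^3.
Collecting: F(X, Y, Z) = -X**3 - 2*X**2*Y - X**2*Z + X*Y**2 - 2*X*Y*Z + 2*X*Z**2 - Y**3 - Y**2*Z + 3*Y*Z**2 + 2*Z**3.


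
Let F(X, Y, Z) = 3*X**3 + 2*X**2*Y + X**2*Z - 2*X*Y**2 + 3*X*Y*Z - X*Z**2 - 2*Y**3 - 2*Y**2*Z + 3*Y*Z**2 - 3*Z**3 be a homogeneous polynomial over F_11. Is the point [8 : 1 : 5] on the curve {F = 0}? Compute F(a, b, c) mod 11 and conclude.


F(8,1,5) ≡ 3 (mod 11); P is NOT on the curve.

Evaluate F(8, 1, 5) term-by-term (mod 11).
  3*X**3 ↦ 3·512·1·1 = 1536
  2*X**2*Y ↦ 2·64·1·1 = 128
  X**2*Z ↦ 1·64·1·5 = 320
  -2*X*Y**2 ↦ -2·8·1·1 = -16
  3*X*Y*Z ↦ 3·8·1·5 = 120
  -X*Z**2 ↦ -1·8·1·25 = -200
  -2*Y**3 ↦ -2·1·1·1 = -2
  -2*Y**2*Z ↦ -2·1·1·5 = -10
  3*Y*Z**2 ↦ 3·1·1·25 = 75
  -3*Z**3 ↦ -3·1·1·125 = -375
Sum: F(8, 1, 5) = (1536) + (128) + (320) + (-16) + (120) + (-200) + (-2) + (-10) + (75) + (-375) = 1576.
Reducing mod 11: 1576 ≡ 3 (mod 11).
Since F(a, b, c) ≡ 3 ≠ 0 (mod 11), P does NOT lie on the curve.


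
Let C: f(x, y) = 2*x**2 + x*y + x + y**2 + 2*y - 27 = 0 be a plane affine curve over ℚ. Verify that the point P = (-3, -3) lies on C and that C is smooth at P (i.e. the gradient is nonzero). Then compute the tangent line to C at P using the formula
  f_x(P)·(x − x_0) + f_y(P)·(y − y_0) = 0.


Tangent line at P: -14*x - 7*y - 63 = 0.

Step 1: f(-3, -3) = 0, so P lies on C.
Step 2: partial derivatives
  f_x(x, y) = 4*x + y + 1, f_y(x, y) = x + 2*y + 2.
  f_x(P) = -14, f_y(P) = -7 (gradient nonzero, so P is smooth).
Step 3: tangent line at P: -14·(x − -3) + -7·(y − -3) = 0.
Expanding: -14*x - 7*y - 63 = 0.


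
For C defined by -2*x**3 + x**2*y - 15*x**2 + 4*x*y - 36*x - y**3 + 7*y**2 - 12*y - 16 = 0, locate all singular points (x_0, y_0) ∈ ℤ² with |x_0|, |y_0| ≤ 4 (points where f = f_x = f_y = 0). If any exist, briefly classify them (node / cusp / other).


Singular points: {(-2, 2)}; classification: node.

Compute partial derivatives:
  f_x = -6*x**2 + 2*x*y - 30*x + 4*y - 36.
  f_y = x**2 + 4*x - 3*y**2 + 14*y - 12.
Scan x_0 ∈ {−4, ..., 4}. For each x_0, f_y(x_0, y) is a polynomial in y; find its integer roots y ∈ {−4, ..., 4}, then test f_x and f at those candidates.
  x = -4: f_y(-4, y) = -3*y**2 + 14*y - 12; no integer root y with |y| ≤ 4.
  x = -3: f_y(-3, y) = -3*y**2 + 14*y - 15; vanishes at y ∈ {3}. (-3, 3): f_x = -6 ≠ 0.
  x = -2: f_y(-2, y) = -3*y**2 + 14*y - 16; vanishes at y ∈ {2}. (-2, 2): f_x = 0, f = 0 — SINGULAR.
  x = -1: f_y(-1, y) = -3*y**2 + 14*y - 15; vanishes at y ∈ {3}. (-1, 3): f_x = -6 ≠ 0.
  x = 0: f_y(0, y) = -3*y**2 + 14*y - 12; no integer root y with |y| ≤ 4.
  x = 1: f_y(1, y) = -3*y**2 + 14*y - 7; no integer root y with |y| ≤ 4.
  x = 2: f_y(2, y) = -3*y**2 + 14*y; vanishes at y ∈ {0}. (2, 0): f_x = -120 ≠ 0.
  x = 3: f_y(3, y) = -3*y**2 + 14*y + 9; no integer root y with |y| ≤ 4.
  x = 4: f_y(4, y) = -3*y**2 + 14*y + 20; no integer root y with |y| ≤ 4.
Only singular point on the grid: (-2, 2).
Classify: substitute x = -2 + u, y = 2 + v and expand: f = -2*u**3 + u**2*v - u**2 - v**3 + v**2.
No constant or linear terms (consistent with a singular point). Quadratic part: -u**2 + v**2. Cubic part: -2*u**3 + u**2*v - v**3.
The quadratic part v**2 - u**2 = (v − u)(v + u) splits into two distinct linear factors, so there are two distinct tangent lines y − 2 = ±(x − -2) — this is a node (ordinary double point).
Classification: node.


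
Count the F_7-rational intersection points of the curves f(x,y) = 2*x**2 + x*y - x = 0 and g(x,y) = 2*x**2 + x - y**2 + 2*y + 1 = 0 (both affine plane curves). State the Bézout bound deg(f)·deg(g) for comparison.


Common zeros: {(0, 4), (0, 5)}; count = 2; Bézout bound = 4.

deg(f) = 2, deg(g) = 2, so Bézout bound = 4.
Scan x ∈ F_7. For each x, list the y ∈ F_7 with f(x, y) ≡ 0 and those with g(x, y) ≡ 0 (mod 7); the common zeros in that column are the intersection.
  x = 0: f ≡ 0 at y ∈ {0, 1, 2, 3, 4, 5, 6}; g ≡ 0 at y ∈ {4, 5}; common: {4, 5}.
  x = 1: f ≡ 0 at y ∈ {6}; g ≡ 0 at y ∈ ∅; common: ∅.
  x = 2: f ≡ 0 at y ∈ {4}; g ≡ 0 at y ∈ ∅; common: ∅.
  x = 3: f ≡ 0 at y ∈ {2}; g ≡ 0 at y ∈ {4, 5}; common: ∅.
  x = 4: f ≡ 0 at y ∈ {0}; g ≡ 0 at y ∈ ∅; common: ∅.
  x = 5: f ≡ 0 at y ∈ {5}; g ≡ 0 at y ∈ {0, 2}; common: ∅.
  x = 6: f ≡ 0 at y ∈ {3}; g ≡ 0 at y ∈ ∅; common: ∅.
Collecting: common zeros = {(0, 4), (0, 5)}, so the count is 2.
Comparison with the Bézout bound: 2 ≤ 4 = deg(f)·deg(g), as expected for curves with no common component (the affine F_7-count falls short of the bound because intersections may lie at infinity, over extension fields, or carry multiplicity).


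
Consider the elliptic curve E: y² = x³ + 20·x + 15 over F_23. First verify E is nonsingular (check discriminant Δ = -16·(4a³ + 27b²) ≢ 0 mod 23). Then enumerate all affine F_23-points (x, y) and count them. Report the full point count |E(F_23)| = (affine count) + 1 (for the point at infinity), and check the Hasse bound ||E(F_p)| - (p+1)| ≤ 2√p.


Affine points = {(1, 6), (1, 17), (6, 11), (6, 12), (9, 2), (9, 21), (11, 5), (11, 18), (14, 7), (14, 16), (17, 1), (17, 22), (19, 3), (19, 20), (21, 6), (21, 17)}; affine count = 16; |E(F_23)| = 17.

Discriminant check: Δ ∝ 4a³ + 27b² = 4·20³ + 27·15² = 4·8000 + 27·225 ≡ 10 (mod 23). Nonzero ⇒ E is nonsingular.
For each x ∈ F_23, compute rhs = x³ + 20·x + 15 mod 23, then count y ∈ F_23 with y² ≡ rhs.
  x = 0: rhs = 15, matching y values: none (0 points).
  x = 1: rhs = 13, matching y values: 6, 17 (2 points).
  x = 2: rhs = 17, matching y values: none (0 points).
  x = 3: rhs = 10, matching y values: none (0 points).
  x = 4: rhs = 21, matching y values: none (0 points).
  x = 5: rhs = 10, matching y values: none (0 points).
  x = 6: rhs = 6, matching y values: 11, 12 (2 points).
  x = 7: rhs = 15, matching y values: none (0 points).
  x = 8: rhs = 20, matching y values: none (0 points).
  x = 9: rhs = 4, matching y values: 2, 21 (2 points).
  x = 10: rhs = 19, matching y values: none (0 points).
  x = 11: rhs = 2, matching y values: 5, 18 (2 points).
  x = 12: rhs = 5, matching y values: none (0 points).
  x = 13: rhs = 11, matching y values: none (0 points).
  x = 14: rhs = 3, matching y values: 7, 16 (2 points).
  x = 15: rhs = 10, matching y values: none (0 points).
  x = 16: rhs = 15, matching y values: none (0 points).
  x = 17: rhs = 1, matching y values: 1, 22 (2 points).
  x = 18: rhs = 20, matching y values: none (0 points).
  x = 19: rhs = 9, matching y values: 3, 20 (2 points).
  x = 20: rhs = 20, matching y values: none (0 points).
  x = 21: rhs = 13, matching y values: 6, 17 (2 points).
  x = 22: rhs = 17, matching y values: none (0 points).
Total affine count: 16.
Full point count |E(F_23)| = 16 + 1 = 17.
Hasse bound: |17 − (23+1)| = |-7| = 7 ≤ 2√23 ≈ 9.5917 ✓.


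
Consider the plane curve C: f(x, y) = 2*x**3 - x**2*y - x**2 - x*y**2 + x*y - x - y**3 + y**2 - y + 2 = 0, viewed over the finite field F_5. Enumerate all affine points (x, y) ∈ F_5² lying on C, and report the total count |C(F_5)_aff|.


Affine F_5-points: {(0, 4), (1, 1), (2, 4), (3, 4), (4, 0)}; count = 5.

For each of the 25 pairs (x, y) ∈ F_5², evaluate f(x, y) mod 5. Record the zeros.
  x = 0: [0↦2, 1↦1, 2↦1, 3↦1, 4↦0]  zeros at y ∈ {4}
  x = 1: [0↦2, 1↦0, 2↦2, 3↦2, 4↦4]  zeros at y ∈ {1}
  x = 2: [0↦2, 1↦2, 2↦4, 3↦2, 4↦0]  zeros at y ∈ {4}
  x = 3: [0↦4, 1↦4, 2↦4, 3↦3, 4↦0]  zeros at y ∈ {4}
  x = 4: [0↦0, 1↦3, 2↦4, 3↦2, 4↦1]  zeros at y ∈ {0}
Collecting zeros: affine points = {(0, 4), (1, 1), (2, 4), (3, 4), (4, 0)}.
Total count |C(F_5)_aff| = 5.


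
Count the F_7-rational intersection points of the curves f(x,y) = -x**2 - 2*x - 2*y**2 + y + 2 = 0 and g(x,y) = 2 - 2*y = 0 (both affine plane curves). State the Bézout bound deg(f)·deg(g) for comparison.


Common zeros: {(2, 1), (3, 1)}; count = 2; Bézout bound = 2.

deg(f) = 2, deg(g) = 1, so Bézout bound = 2.
Scan x ∈ F_7. For each x, list the y ∈ F_7 with f(x, y) ≡ 0 and those with g(x, y) ≡ 0 (mod 7); the common zeros in that column are the intersection.
  x = 0: f ≡ 0 at y ∈ ∅; g ≡ 0 at y ∈ {1}; common: ∅.
  x = 1: f ≡ 0 at y ∈ {2}; g ≡ 0 at y ∈ {1}; common: ∅.
  x = 2: f ≡ 0 at y ∈ {1, 3}; g ≡ 0 at y ∈ {1}; common: {1}.
  x = 3: f ≡ 0 at y ∈ {1, 3}; g ≡ 0 at y ∈ {1}; common: {1}.
  x = 4: f ≡ 0 at y ∈ {2}; g ≡ 0 at y ∈ {1}; common: ∅.
  x = 5: f ≡ 0 at y ∈ ∅; g ≡ 0 at y ∈ {1}; common: ∅.
  x = 6: f ≡ 0 at y ∈ {5, 6}; g ≡ 0 at y ∈ {1}; common: ∅.
Collecting: common zeros = {(2, 1), (3, 1)}, so the count is 2.
Comparison with the Bézout bound: 2 ≤ 2 = deg(f)·deg(g), as expected for curves with no common component (the bound is attained).


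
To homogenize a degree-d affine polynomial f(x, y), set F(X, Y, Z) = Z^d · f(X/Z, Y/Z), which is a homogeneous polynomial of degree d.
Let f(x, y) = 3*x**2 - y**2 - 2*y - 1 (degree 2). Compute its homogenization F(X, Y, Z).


F(X, Y, Z) = 3*X**2 - Y**2 - 2*Y*Z - Z**2

deg(f) = 2.
Substitute x = X/Z, y = Y/Z into f, then multiply by Z^2.
  monomial 3·x^2·y^0 ↦ 3·X^2·Y^0·Z^0.
  monomial -1·x^0·y^2 ↦ -1·X^0·Y^2·Z^0.
  monomial -2·x^0·y^1 ↦ -2·X^0·Y^1·Z^1.
  monomial -1·x^0·y^0 ↦ -1·X^0·Y^0·Z^2.
Collecting: F(X, Y, Z) = 3*X**2 - Y**2 - 2*Y*Z - Z**2.


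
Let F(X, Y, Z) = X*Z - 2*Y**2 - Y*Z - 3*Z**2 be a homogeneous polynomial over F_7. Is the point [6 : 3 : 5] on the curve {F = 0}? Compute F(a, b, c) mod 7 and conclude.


F(6,3,5) ≡ 6 (mod 7); P is NOT on the curve.

Evaluate F(6, 3, 5) term-by-term (mod 7).
  X*Z ↦ 1·6·1·5 = 30
  -2*Y**2 ↦ -2·1·9·1 = -18
  -Y*Z ↦ -1·1·3·5 = -15
  -3*Z**2 ↦ -3·1·1·25 = -75
Sum: F(6, 3, 5) = (30) + (-18) + (-15) + (-75) = -78.
Reducing mod 7: -78 ≡ 6 (mod 7).
Since F(a, b, c) ≡ 6 ≠ 0 (mod 7), P does NOT lie on the curve.


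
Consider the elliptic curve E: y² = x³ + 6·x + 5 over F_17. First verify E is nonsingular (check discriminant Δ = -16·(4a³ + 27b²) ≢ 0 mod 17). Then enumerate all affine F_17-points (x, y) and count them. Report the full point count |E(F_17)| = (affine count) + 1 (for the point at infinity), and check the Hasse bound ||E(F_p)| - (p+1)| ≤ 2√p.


Affine points = {(2, 5), (2, 12), (3, 4), (3, 13), (4, 5), (4, 12), (6, 6), (6, 11), (7, 4), (7, 13), (8, 2), (8, 15), (11, 5), (11, 12), (13, 6), (13, 11), (15, 6), (15, 11), (16, 7), (16, 10)}; affine count = 20; |E(F_17)| = 21.

Discriminant check: Δ ∝ 4a³ + 27b² = 4·6³ + 27·5² = 4·216 + 27·25 ≡ 9 (mod 17). Nonzero ⇒ E is nonsingular.
For each x ∈ F_17, compute rhs = x³ + 6·x + 5 mod 17, then count y ∈ F_17 with y² ≡ rhs.
  x = 0: rhs = 5, matching y values: none (0 points).
  x = 1: rhs = 12, matching y values: none (0 points).
  x = 2: rhs = 8, matching y values: 5, 12 (2 points).
  x = 3: rhs = 16, matching y values: 4, 13 (2 points).
  x = 4: rhs = 8, matching y values: 5, 12 (2 points).
  x = 5: rhs = 7, matching y values: none (0 points).
  x = 6: rhs = 2, matching y values: 6, 11 (2 points).
  x = 7: rhs = 16, matching y values: 4, 13 (2 points).
  x = 8: rhs = 4, matching y values: 2, 15 (2 points).
  x = 9: rhs = 6, matching y values: none (0 points).
  x = 10: rhs = 11, matching y values: none (0 points).
  x = 11: rhs = 8, matching y values: 5, 12 (2 points).
  x = 12: rhs = 3, matching y values: none (0 points).
  x = 13: rhs = 2, matching y values: 6, 11 (2 points).
  x = 14: rhs = 11, matching y values: none (0 points).
  x = 15: rhs = 2, matching y values: 6, 11 (2 points).
  x = 16: rhs = 15, matching y values: 7, 10 (2 points).
Total affine count: 20.
Full point count |E(F_17)| = 20 + 1 = 21.
Hasse bound: |21 − (17+1)| = |3| = 3 ≤ 2√17 ≈ 8.2462 ✓.


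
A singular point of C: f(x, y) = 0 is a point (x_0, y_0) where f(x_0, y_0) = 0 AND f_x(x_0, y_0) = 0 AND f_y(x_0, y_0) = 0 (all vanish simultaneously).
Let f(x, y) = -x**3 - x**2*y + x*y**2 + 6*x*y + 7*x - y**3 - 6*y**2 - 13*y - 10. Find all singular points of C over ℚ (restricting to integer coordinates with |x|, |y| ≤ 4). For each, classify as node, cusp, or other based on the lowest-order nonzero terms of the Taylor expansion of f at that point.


Singular points: {(1, -2)}; classification: node.

Compute partial derivatives:
  f_x = -3*x**2 - 2*x*y + y**2 + 6*y + 7.
  f_y = -x**2 + 2*x*y + 6*x - 3*y**2 - 12*y - 13.
Scan x_0 ∈ {−4, ..., 4}. For each x_0, f_y(x_0, y) is a polynomial in y; find its integer roots y ∈ {−4, ..., 4}, then test f_x and f at those candidates.
  x = -4: f_y(-4, y) = -3*y**2 - 20*y - 53; no integer root y with |y| ≤ 4.
  x = -3: f_y(-3, y) = -3*y**2 - 18*y - 40; no integer root y with |y| ≤ 4.
  x = -2: f_y(-2, y) = -3*y**2 - 16*y - 29; no integer root y with |y| ≤ 4.
  x = -1: f_y(-1, y) = -3*y**2 - 14*y - 20; no integer root y with |y| ≤ 4.
  x = 0: f_y(0, y) = -3*y**2 - 12*y - 13; no integer root y with |y| ≤ 4.
  x = 1: f_y(1, y) = -3*y**2 - 10*y - 8; vanishes at y ∈ {-2}. (1, -2): f_x = 0, f = 0 — SINGULAR.
  x = 2: f_y(2, y) = -3*y**2 - 8*y - 5; vanishes at y ∈ {-1}. (2, -1): f_x = -6 ≠ 0.
  x = 3: f_y(3, y) = -3*y**2 - 6*y - 4; no integer root y with |y| ≤ 4.
  x = 4: f_y(4, y) = -3*y**2 - 4*y - 5; no integer root y with |y| ≤ 4.
Only singular point on the grid: (1, -2).
Classify: substitute x = 1 + u, y = -2 + v and expand: f = -u**3 - u**2*v - u**2 + u*v**2 - v**3 + v**2.
No constant or linear terms (consistent with a singular point). Quadratic part: -u**2 + v**2. Cubic part: -u**3 - u**2*v + u*v**2 - v**3.
The quadratic part v**2 - u**2 = (v − u)(v + u) splits into two distinct linear factors, so there are two distinct tangent lines y − -2 = ±(x − 1) — this is a node (ordinary double point).
Classification: node.
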